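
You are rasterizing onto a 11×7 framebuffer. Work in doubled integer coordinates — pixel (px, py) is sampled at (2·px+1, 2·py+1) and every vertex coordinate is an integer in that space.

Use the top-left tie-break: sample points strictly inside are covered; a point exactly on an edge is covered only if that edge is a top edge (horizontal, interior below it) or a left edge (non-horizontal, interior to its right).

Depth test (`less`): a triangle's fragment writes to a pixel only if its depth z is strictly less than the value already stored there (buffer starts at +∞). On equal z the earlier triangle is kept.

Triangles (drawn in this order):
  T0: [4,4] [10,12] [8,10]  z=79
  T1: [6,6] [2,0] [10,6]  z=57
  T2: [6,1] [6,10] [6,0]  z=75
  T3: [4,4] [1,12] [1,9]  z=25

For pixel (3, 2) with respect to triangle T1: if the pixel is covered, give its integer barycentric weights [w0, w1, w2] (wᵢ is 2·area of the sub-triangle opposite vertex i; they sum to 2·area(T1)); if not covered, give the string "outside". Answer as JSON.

T0:
  2·area = 4
  edge (4, 4)→(10, 12): d=(6,8) right/bottom  bias=-1
  edge (10, 12)→(8, 10): d=(-2,-2) top-left  bias=+0
  edge (8, 10)→(4, 4): d=(-4,-6) top-left  bias=+0
    (0,1)@(1, 3): e=[18,0,-14] → ·  [on edge]
    (1,2)@(3, 5): e=[14,0,-10] → ·  [on edge]
    (2,3)@(5, 7): e=[10,0,-6] → ·  [on edge]
    (3,4)@(7, 9): e=[6,0,-2] → ·  [on edge]
    (4,5)@(9, 11): e=[2,0,2] → █  [on edge]
    (5,5)@(11, 11): e=[-14,4,14] → ·
    (4,6)@(9, 13): e=[14,-4,-6] → ·
    (5,6)@(11, 13): e=[-2,0,6] → ·  [on edge]
  covered (1 px):
    · · · · · · · · · · ·
    · · · · · · · · · · ·
    · · · · · · · · · · ·
    · · · · · · · · · · ·
    · · · · · · · · · · ·
    · · · · █ · · · · · ·
    · · · · · · · · · · ·
T1:
  2·area = 24
  edge (6, 6)→(2, 0): d=(-4,-6) top-left  bias=+0
  edge (2, 0)→(10, 6): d=(8,6) right/bottom  bias=-1
  edge (10, 6)→(6, 6): d=(-4,0) right/bottom  bias=-1
    (1,0)@(3, 1): e=[2,2,20] → █
    (2,0)@(5, 1): e=[14,-10,20] → ·
    (1,1)@(3, 3): e=[-6,18,12] → ·
    (2,1)@(5, 3): e=[6,6,12] → █
    (3,1)@(7, 3): e=[18,-6,12] → ·
    (2,2)@(5, 5): e=[-2,22,4] → ·
    (3,2)@(7, 5): e=[10,10,4] → █
    (4,2)@(9, 5): e=[22,-2,4] → ·
    (3,3)@(7, 7): e=[2,26,-4] → ·
  covered (3 px):
    · █ · · · · · · · · ·
    · · █ · · · · · · · ·
    · · · █ · · · · · · ·
    · · · · · · · · · · ·
    · · · · · · · · · · ·
    · · · · · · · · · · ·
    · · · · · · · · · · ·
T2:
  degenerate (2·area = 0) — covers nothing
T3:
  2·area = 9
  edge (4, 4)→(1, 12): d=(-3,8) right/bottom  bias=-1
  edge (1, 12)→(1, 9): d=(0,-3) top-left  bias=+0
  edge (1, 9)→(4, 4): d=(3,-5) top-left  bias=+0
    (0,0)@(1, 1): e=[33,0,-24] → ·  [on edge]
    (0,1)@(1, 3): e=[27,0,-18] → ·  [on edge]
    (0,2)@(1, 5): e=[21,0,-12] → ·  [on edge]
    (0,3)@(1, 7): e=[15,0,-6] → ·  [on edge]
    (0,4)@(1, 9): e=[9,0,0] → █  [on edge]
    (1,4)@(3, 9): e=[-7,6,10] → ·
    (0,5)@(1, 11): e=[3,0,6] → █  [on edge]
    (1,5)@(3, 11): e=[-13,6,16] → ·
    (0,6)@(1, 13): e=[-3,0,12] → ·  [on edge]
  covered (2 px):
    · · · · · · · · · · ·
    · · · · · · · · · · ·
    · · · · · · · · · · ·
    · · · · · · · · · · ·
    █ · · · · · · · · · ·
    █ · · · · · · · · · ·
    · · · · · · · · · · ·

Final: [10,4,10]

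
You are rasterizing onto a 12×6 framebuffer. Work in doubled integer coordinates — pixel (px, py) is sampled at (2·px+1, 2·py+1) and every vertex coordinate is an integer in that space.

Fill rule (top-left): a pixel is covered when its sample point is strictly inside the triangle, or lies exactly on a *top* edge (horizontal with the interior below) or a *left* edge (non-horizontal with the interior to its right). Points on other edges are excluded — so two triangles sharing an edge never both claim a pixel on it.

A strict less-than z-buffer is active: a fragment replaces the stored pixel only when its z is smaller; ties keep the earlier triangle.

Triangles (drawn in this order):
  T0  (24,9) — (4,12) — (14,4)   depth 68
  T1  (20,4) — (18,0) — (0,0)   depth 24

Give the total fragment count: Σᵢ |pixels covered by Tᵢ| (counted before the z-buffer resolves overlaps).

T0:
  2·area = 130
  edge (24, 9)→(4, 12): d=(-20,3) right/bottom  bias=-1
  edge (4, 12)→(14, 4): d=(10,-8) top-left  bias=+0
  edge (14, 4)→(24, 9): d=(10,5) right/bottom  bias=-1
    (6,2)@(13, 5): e=[113,2,15] → #
    (7,2)@(15, 5): e=[107,18,5] → #
    (8,2)@(17, 5): e=[101,34,-5] → ·
    (5,3)@(11, 7): e=[79,6,45] → #
    (8,3)@(17, 7): e=[61,54,15] → #
    (9,3)@(19, 7): e=[55,70,5] → #
    (10,3)@(21, 7): e=[49,86,-5] → ·
    (4,4)@(9, 9): e=[45,10,75] → #
    (10,4)@(21, 9): e=[9,106,15] → #
    (11,4)@(23, 9): e=[3,122,5] → #
    (3,5)@(7, 11): e=[11,14,105] → #
    (5,5)@(11, 11): e=[-1,46,85] → ·
  covered (17 px):
    · · · · · · · · · · · ·
    · · · · · · · · · · · ·
    · · · · · · # # · · · ·
    · · · · · # # # # # · ·
    · · · · # # # # # # # #
    · · · # # · · · · · · ·
T1:
  2·area = 72  (B↔C swapped to make it positive)
  edge (20, 4)→(0, 0): d=(-20,-4) top-left  bias=+0
  edge (0, 0)→(18, 0): d=(18,0) top-left  bias=+0
  edge (18, 0)→(20, 4): d=(2,4) right/bottom  bias=-1
    (2,0)@(5, 1): e=[0,18,54] → #  [on edge]
    (3,0)@(7, 1): e=[8,18,46] → #
    (4,0)@(9, 1): e=[16,18,38] → #
    (5,0)@(11, 1): e=[24,18,30] → #
    (6,0)@(13, 1): e=[32,18,22] → #
    (7,0)@(15, 1): e=[40,18,14] → #
    (8,0)@(17, 1): e=[48,18,6] → #
    (9,0)@(19, 1): e=[56,18,-2] → ·
    (2,1)@(5, 3): e=[-40,54,58] → ·
    (3,1)@(7, 3): e=[-32,54,50] → ·
    (4,1)@(9, 3): e=[-24,54,42] → ·
    (5,1)@(11, 3): e=[-16,54,34] → ·
    (7,1)@(15, 3): e=[0,54,18] → #  [on edge]
  covered (10 px):
    · · # # # # # # # · · ·
    · · · · · · · # # # · ·
    · · · · · · · · · · · ·
    · · · · · · · · · · · ·
    · · · · · · · · · · · ·
    · · · · · · · · · · · ·

Final: 27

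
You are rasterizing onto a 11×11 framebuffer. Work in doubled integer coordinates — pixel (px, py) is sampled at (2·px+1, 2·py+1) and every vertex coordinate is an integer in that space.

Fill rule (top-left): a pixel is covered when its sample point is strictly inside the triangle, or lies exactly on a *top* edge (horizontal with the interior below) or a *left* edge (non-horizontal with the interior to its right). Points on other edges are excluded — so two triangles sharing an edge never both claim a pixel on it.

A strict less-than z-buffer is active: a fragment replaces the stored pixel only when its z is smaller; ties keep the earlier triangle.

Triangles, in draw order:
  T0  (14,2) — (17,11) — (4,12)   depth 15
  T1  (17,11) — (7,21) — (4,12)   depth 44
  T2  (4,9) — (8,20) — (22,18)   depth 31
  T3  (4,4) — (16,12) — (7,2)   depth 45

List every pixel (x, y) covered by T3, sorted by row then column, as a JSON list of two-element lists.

T0:
  2·area = 120
  edge (14, 2)→(17, 11): d=(3,9) right/bottom  bias=-1
  edge (17, 11)→(4, 12): d=(-13,1) right/bottom  bias=-1
  edge (4, 12)→(14, 2): d=(10,-10) top-left  bias=+0
    (7,0)@(15, 1): e=[-12,132,0] → ·  [on edge]
    (6,1)@(13, 3): e=[12,108,0] → █  [on edge]
    (7,1)@(15, 3): e=[-6,106,20] → ·
    (5,2)@(11, 5): e=[36,84,0] → █  [on edge]
    (7,2)@(15, 5): e=[0,80,40] → ·  [on edge]
    (4,3)@(9, 7): e=[60,60,0] → █  [on edge]
    (7,3)@(15, 7): e=[6,54,60] → █
    (8,3)@(17, 7): e=[-12,52,80] → ·
    (3,4)@(7, 9): e=[84,36,0] → █  [on edge]
    (8,4)@(17, 9): e=[-6,26,100] → ·
    (2,5)@(5, 11): e=[108,12,0] → █  [on edge]
    (8,5)@(17, 11): e=[0,0,120] → ·  [on edge]
    (1,6)@(3, 13): e=[132,-12,0] → ·  [on edge]
    (0,7)@(1, 15): e=[156,-36,0] → ·  [on edge]
    (9,8)@(19, 17): e=[0,-80,200] → ·  [on edge]
  covered (18 px):
    · · · · · · · · · · ·
    · · · · · · █ · · · ·
    · · · · · █ █ · · · ·
    · · · · █ █ █ █ · · ·
    · · · █ █ █ █ █ · · ·
    · · █ █ █ █ █ █ · · ·
    · · · · · · · · · · ·
    · · · · · · · · · · ·
    · · · · · · · · · · ·
    · · · · · · · · · · ·
    · · · · · · · · · · ·
T1:
  2·area = 120
  edge (17, 11)→(7, 21): d=(-10,10) right/bottom  bias=-1
  edge (7, 21)→(4, 12): d=(-3,-9) top-left  bias=+0
  edge (4, 12)→(17, 11): d=(13,-1) top-left  bias=+0
    (0,1)@(1, 3): e=[240,0,-120] → ·  [on edge]
    (10,3)@(21, 7): e=[0,168,-48] → ·  [on edge]
    (1,4)@(3, 9): e=[160,0,-40] → ·  [on edge]
    (9,4)@(19, 9): e=[0,144,-24] → ·  [on edge]
    (8,5)@(17, 11): e=[0,120,0] → ·  [on edge]
    (2,6)@(5, 13): e=[100,6,14] → █
    (3,6)@(7, 13): e=[80,24,16] → █
    (4,6)@(9, 13): e=[60,42,18] → █
    (5,6)@(11, 13): e=[40,60,20] → █
    (6,6)@(13, 13): e=[20,78,22] → █
    (7,6)@(15, 13): e=[0,96,24] → ·  [on edge]
    (2,7)@(5, 15): e=[80,0,40] → █  [on edge]
    (6,7)@(13, 15): e=[0,72,48] → ·  [on edge]
    (5,8)@(11, 17): e=[0,48,72] → ·  [on edge]
    (4,9)@(9, 19): e=[0,24,96] → ·  [on edge]
    (3,10)@(7, 21): e=[0,0,120] → ·  [on edge]
  covered (12 px):
    · · · · · · · · · · ·
    · · · · · · · · · · ·
    · · · · · · · · · · ·
    · · · · · · · · · · ·
    · · · · · · · · · · ·
    · · · · · · · · · · ·
    · · █ █ █ █ █ · · · ·
    · · █ █ █ █ · · · · ·
    · · · █ █ · · · · · ·
    · · · █ · · · · · · ·
    · · · · · · · · · · ·
T2:
  2·area = 162  (B↔C swapped to make it positive)
  edge (4, 9)→(22, 18): d=(18,9) right/bottom  bias=-1
  edge (22, 18)→(8, 20): d=(-14,2) right/bottom  bias=-1
  edge (8, 20)→(4, 9): d=(-4,-11) top-left  bias=+0
    (2,5)@(5, 11): e=[27,132,3] → █
    (3,5)@(7, 11): e=[9,128,25] → █
    (4,5)@(9, 11): e=[-9,124,47] → ·
    (2,6)@(5, 13): e=[63,104,-5] → ·
    (3,6)@(7, 13): e=[45,100,17] → █
    (4,6)@(9, 13): e=[27,96,39] → █
    (5,6)@(11, 13): e=[9,92,61] → █
    (6,6)@(13, 13): e=[-9,88,83] → ·
    (3,7)@(7, 15): e=[81,72,9] → █
    (6,7)@(13, 15): e=[27,60,75] → █
    (7,7)@(15, 15): e=[9,56,97] → █
    (8,7)@(17, 15): e=[-9,52,119] → ·
    (7,9)@(15, 19): e=[81,0,81] → ·  [on edge]
    (0,10)@(1, 21): e=[243,0,-81] → ·  [on edge]
  covered (20 px):
    · · · · · · · · · · ·
    · · · · · · · · · · ·
    · · · · · · · · · · ·
    · · · · · · · · · · ·
    · · · · · · · · · · ·
    · · █ █ · · · · · · ·
    · · · █ █ █ · · · · ·
    · · · █ █ █ █ █ · · ·
    · · · █ █ █ █ █ █ █ ·
    · · · · █ █ █ · · · ·
    · · · · · · · · · · ·
T3:
  2·area = 48  (B↔C swapped to make it positive)
  edge (4, 4)→(7, 2): d=(3,-2) top-left  bias=+0
  edge (7, 2)→(16, 12): d=(9,10) right/bottom  bias=-1
  edge (16, 12)→(4, 4): d=(-12,-8) top-left  bias=+0
    (3,1)@(7, 3): e=[3,9,36] → █
    (4,1)@(9, 3): e=[7,-11,52] → ·
    (3,2)@(7, 5): e=[9,27,12] → █
    (4,2)@(9, 5): e=[13,7,28] → █
    (5,2)@(11, 5): e=[17,-13,44] → ·
    (3,3)@(7, 7): e=[15,45,-12] → ·
    (4,3)@(9, 7): e=[19,25,4] → █
    (5,3)@(11, 7): e=[23,5,20] → █
    (6,3)@(13, 7): e=[27,-15,36] → ·
    (4,4)@(9, 9): e=[25,43,-20] → ·
    (5,4)@(11, 9): e=[29,23,-4] → ·
    (6,4)@(13, 9): e=[33,3,12] → █
  covered (7 px):
    · · · · · · · · · · ·
    · · · █ · · · · · · ·
    · · · █ █ · · · · · ·
    · · · · █ █ · · · · ·
    · · · · · · █ · · · ·
    · · · · · · · █ · · ·
    · · · · · · · · · · ·
    · · · · · · · · · · ·
    · · · · · · · · · · ·
    · · · · · · · · · · ·
    · · · · · · · · · · ·

Final: [[3,1],[3,2],[4,2],[4,3],[5,3],[6,4],[7,5]]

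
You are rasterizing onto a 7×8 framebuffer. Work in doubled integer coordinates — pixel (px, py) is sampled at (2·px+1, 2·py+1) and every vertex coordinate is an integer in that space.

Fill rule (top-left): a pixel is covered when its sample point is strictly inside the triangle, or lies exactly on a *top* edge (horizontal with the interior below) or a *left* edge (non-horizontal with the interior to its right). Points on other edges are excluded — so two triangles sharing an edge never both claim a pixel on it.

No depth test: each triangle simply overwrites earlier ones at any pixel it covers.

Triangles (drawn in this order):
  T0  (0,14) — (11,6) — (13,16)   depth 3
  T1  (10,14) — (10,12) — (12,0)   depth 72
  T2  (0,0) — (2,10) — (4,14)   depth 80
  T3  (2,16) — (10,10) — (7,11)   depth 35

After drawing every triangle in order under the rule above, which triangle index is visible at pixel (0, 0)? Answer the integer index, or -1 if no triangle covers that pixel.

T0:
  2·area = 126
  edge (0, 14)→(11, 6): d=(11,-8) top-left  bias=+0
  edge (11, 6)→(13, 16): d=(2,10) right/bottom  bias=-1
  edge (13, 16)→(0, 14): d=(-13,-2) top-left  bias=+0
    (5,3)@(11, 7): e=[11,2,113] → #
    (6,3)@(13, 7): e=[27,-18,117] → ·
    (3,4)@(7, 9): e=[1,46,79] → #
    (4,4)@(9, 9): e=[17,26,83] → #
    (6,4)@(13, 9): e=[49,-14,91] → ·
    (2,5)@(5, 11): e=[7,70,49] → #
    (6,5)@(13, 11): e=[71,-10,65] → ·
    (1,6)@(3, 13): e=[13,94,19] → #
    (6,6)@(13, 13): e=[93,-6,39] → ·
    (1,7)@(3, 15): e=[35,98,-7] → ·
    (2,7)@(5, 15): e=[51,78,-3] → ·
    (3,7)@(7, 15): e=[67,58,1] → #
  covered (16 px):
    · · · · · · ·
    · · · · · · ·
    · · · · · · ·
    · · · · · # ·
    · · · # # # ·
    · · # # # # ·
    · # # # # # ·
    · · · # # # ·
T1:
  2·area = 4
  edge (10, 14)→(10, 12): d=(0,-2) top-left  bias=+0
  edge (10, 12)→(12, 0): d=(2,-12) top-left  bias=+0
  edge (12, 0)→(10, 14): d=(-2,14) right/bottom  bias=-1
    (5,3)@(11, 7): e=[2,2,0] → ·  [on edge]
  covered (0 px):
    · · · · · · ·
    · · · · · · ·
    · · · · · · ·
    · · · · · · ·
    · · · · · · ·
    · · · · · · ·
    · · · · · · ·
    · · · · · · ·
T2:
  2·area = 12  (B↔C swapped to make it positive)
  edge (0, 0)→(4, 14): d=(4,14) right/bottom  bias=-1
  edge (4, 14)→(2, 10): d=(-2,-4) top-left  bias=+0
  edge (2, 10)→(0, 0): d=(-2,-10) top-left  bias=+0
    (0,2)@(1, 5): e=[6,6,0] → #  [on edge]
    (1,2)@(3, 5): e=[-22,14,20] → ·
    (0,3)@(1, 7): e=[14,2,-4] → ·
    (1,5)@(3, 11): e=[2,2,8] → #
    (2,5)@(5, 11): e=[-26,10,28] → ·
    (1,6)@(3, 13): e=[10,-2,4] → ·
    (1,7)@(3, 15): e=[18,-6,0] → ·  [on edge]
  covered (2 px):
    · · · · · · ·
    · · · · · · ·
    # · · · · · ·
    · · · · · · ·
    · · · · · · ·
    · # · · · · ·
    · · · · · · ·
    · · · · · · ·
T3:
  2·area = 10  (B↔C swapped to make it positive)
  edge (2, 16)→(7, 11): d=(5,-5) top-left  bias=+0
  edge (7, 11)→(10, 10): d=(3,-1) top-left  bias=+0
  edge (10, 10)→(2, 16): d=(-8,6) right/bottom  bias=-1
    (6,2)@(13, 5): e=[0,-12,22] → ·  [on edge]
    (5,3)@(11, 7): e=[0,-8,18] → ·  [on edge]
    (4,4)@(9, 9): e=[0,-4,14] → ·  [on edge]
    (6,4)@(13, 9): e=[20,0,-10] → ·  [on edge]
    (3,5)@(7, 11): e=[0,0,10] → #  [on edge]
    (4,5)@(9, 11): e=[10,2,-2] → ·
    (0,6)@(1, 13): e=[-20,0,30] → ·  [on edge]
    (2,6)@(5, 13): e=[0,4,6] → #  [on edge]
    (3,6)@(7, 13): e=[10,6,-6] → ·
    (1,7)@(3, 15): e=[0,8,2] → #  [on edge]
    (2,7)@(5, 15): e=[10,10,-10] → ·
  covered (3 px):
    · · · · · · ·
    · · · · · · ·
    · · · · · · ·
    · · · · · · ·
    · · · · · · ·
    · · · # · · ·
    · · # · · · ·
    · # · · · · ·

Z-buffer (winner per pixel, '.' = empty):
  . . . . . . .
  . . . . . . .
  2 . . . . . .
  . . . . . 0 .
  . . . 0 0 0 .
  . 2 0 3 0 0 .
  . 0 3 0 0 0 .
  . 3 . 0 0 0 .

Final: -1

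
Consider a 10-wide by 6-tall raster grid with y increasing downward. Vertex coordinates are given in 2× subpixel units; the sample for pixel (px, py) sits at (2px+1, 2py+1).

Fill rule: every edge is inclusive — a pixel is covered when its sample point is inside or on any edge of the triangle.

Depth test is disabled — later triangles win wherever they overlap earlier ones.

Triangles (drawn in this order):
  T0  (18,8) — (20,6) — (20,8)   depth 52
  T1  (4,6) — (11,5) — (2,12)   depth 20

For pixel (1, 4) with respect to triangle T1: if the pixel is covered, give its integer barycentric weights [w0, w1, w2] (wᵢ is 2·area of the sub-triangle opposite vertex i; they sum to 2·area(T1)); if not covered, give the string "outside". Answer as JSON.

T0:
  2·area = 4
  edge (18, 8)→(20, 6): d=(2,-2) inclusive
  edge (20, 6)→(20, 8): d=(0,2) inclusive
  edge (20, 8)→(18, 8): d=(-2,0) inclusive
    (9,3)@(19, 7): e=[0,2,2] → #  [on edge]
    (8,4)@(17, 9): e=[0,6,-2] → ·  [on edge]
    (9,4)@(19, 9): e=[4,2,-2] → ·
    (7,5)@(15, 11): e=[0,10,-6] → ·  [on edge]
  covered (1 px):
    · · · · · · · · · ·
    · · · · · · · · · ·
    · · · · · · · · · ·
    · · · · · · · · · #
    · · · · · · · · · ·
    · · · · · · · · · ·
T1:
  2·area = 40
  edge (4, 6)→(11, 5): d=(7,-1) inclusive
  edge (11, 5)→(2, 12): d=(-9,7) inclusive
  edge (2, 12)→(4, 6): d=(2,-6) inclusive
    (2,1)@(5, 3): e=[-20,60,0] → ·  [on edge]
    (5,2)@(11, 5): e=[0,0,40] → #  [on edge]
    (6,2)@(13, 5): e=[2,-14,52] → ·
    (2,3)@(5, 7): e=[8,24,8] → #
    (3,3)@(7, 7): e=[10,10,20] → #
    (4,3)@(9, 7): e=[12,-4,32] → ·
    (5,3)@(11, 7): e=[14,-18,44] → ·
    (1,4)@(3, 9): e=[20,20,0] → #  [on edge]
    (3,4)@(7, 9): e=[24,-8,24] → ·
    (1,5)@(3, 11): e=[34,2,4] → #
    (2,5)@(5, 11): e=[36,-12,16] → ·
  covered (6 px):
    · · · · · · · · · ·
    · · · · · · · · · ·
    · · · · · # · · · ·
    · · # # · · · · · ·
    · # # · · · · · · ·
    · # · · · · · · · ·

Final: [20,0,20]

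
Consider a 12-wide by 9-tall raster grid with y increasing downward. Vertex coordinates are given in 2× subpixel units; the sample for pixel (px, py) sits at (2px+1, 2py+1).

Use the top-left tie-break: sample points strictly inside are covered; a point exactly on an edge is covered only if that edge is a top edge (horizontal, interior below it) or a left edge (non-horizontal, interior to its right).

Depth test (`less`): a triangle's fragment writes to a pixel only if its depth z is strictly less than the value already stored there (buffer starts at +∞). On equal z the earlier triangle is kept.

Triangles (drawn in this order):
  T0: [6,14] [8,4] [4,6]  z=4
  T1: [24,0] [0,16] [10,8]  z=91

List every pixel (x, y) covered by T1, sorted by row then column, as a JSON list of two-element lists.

T0:
  2·area = 36  (B↔C swapped to make it positive)
  edge (6, 14)→(4, 6): d=(-2,-8) top-left  bias=+0
  edge (4, 6)→(8, 4): d=(4,-2) top-left  bias=+0
  edge (8, 4)→(6, 14): d=(-2,10) right/bottom  bias=-1
    (3,2)@(7, 5): e=[26,2,8] → █
    (4,2)@(9, 5): e=[42,6,-12] → ·
    (2,3)@(5, 7): e=[6,6,24] → █
    (4,3)@(9, 7): e=[38,14,-16] → ·
    (2,4)@(5, 9): e=[2,14,20] → █
    (3,4)@(7, 9): e=[18,18,0] → ·  [on edge]
    (2,5)@(5, 11): e=[-2,22,16] → ·
  covered (4 px):
    · · · · · · · · · · · ·
    · · · · · · · · · · · ·
    · · · █ · · · · · · · ·
    · · █ █ · · · · · · · ·
    · · █ · · · · · · · · ·
    · · · · · · · · · · · ·
    · · · · · · · · · · · ·
    · · · · · · · · · · · ·
    · · · · · · · · · · · ·
T1:
  2·area = 32
  edge (24, 0)→(0, 16): d=(-24,16) right/bottom  bias=-1
  edge (0, 16)→(10, 8): d=(10,-8) top-left  bias=+0
  edge (10, 8)→(24, 0): d=(14,-8) top-left  bias=+0
    (9,1)@(19, 3): e=[8,22,2] → █
    (10,1)@(21, 3): e=[-24,38,18] → ·
    (9,2)@(19, 5): e=[-40,42,30] → ·
    (6,3)@(13, 7): e=[8,14,10] → █
    (7,3)@(15, 7): e=[-24,30,26] → ·
    (4,4)@(9, 9): e=[24,2,6] → █
    (5,4)@(11, 9): e=[-8,18,22] → ·
    (6,4)@(13, 9): e=[-40,34,38] → ·
    (3,5)@(7, 11): e=[8,6,18] → █
    (4,5)@(9, 11): e=[-24,22,34] → ·
    (3,6)@(7, 13): e=[-40,26,46] → ·
  covered (4 px):
    · · · · · · · · · · · ·
    · · · · · · · · · █ · ·
    · · · · · · · · · · · ·
    · · · · · · █ · · · · ·
    · · · · █ · · · · · · ·
    · · · █ · · · · · · · ·
    · · · · · · · · · · · ·
    · · · · · · · · · · · ·
    · · · · · · · · · · · ·

Answer: [[9,1],[6,3],[4,4],[3,5]]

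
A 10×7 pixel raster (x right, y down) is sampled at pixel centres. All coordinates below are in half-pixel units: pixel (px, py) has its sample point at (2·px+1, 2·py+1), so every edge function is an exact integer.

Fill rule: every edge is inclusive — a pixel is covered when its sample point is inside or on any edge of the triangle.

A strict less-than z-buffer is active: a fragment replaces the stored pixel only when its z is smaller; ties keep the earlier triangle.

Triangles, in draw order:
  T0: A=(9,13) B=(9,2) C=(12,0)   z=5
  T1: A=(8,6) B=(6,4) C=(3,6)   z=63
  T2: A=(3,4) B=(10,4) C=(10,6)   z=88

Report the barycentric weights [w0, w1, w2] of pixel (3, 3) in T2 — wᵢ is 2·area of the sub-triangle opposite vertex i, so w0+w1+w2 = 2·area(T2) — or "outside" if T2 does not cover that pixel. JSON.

T0:
  2·area = 33
  edge (9, 13)→(9, 2): d=(0,-11) inclusive
  edge (9, 2)→(12, 0): d=(3,-2) inclusive
  edge (12, 0)→(9, 13): d=(-3,13) inclusive
    (4,0)@(9, 1): e=[0,-3,36] → ·  [on edge]
    (5,0)@(11, 1): e=[22,1,10] → #
    (6,0)@(13, 1): e=[44,5,-16] → ·
    (4,1)@(9, 3): e=[0,3,30] → #  [on edge]
    (6,1)@(13, 3): e=[44,11,-22] → ·
    (4,2)@(9, 5): e=[0,9,24] → #  [on edge]
    (5,2)@(11, 5): e=[22,13,-2] → ·
    (4,3)@(9, 7): e=[0,15,18] → #  [on edge]
    (5,3)@(11, 7): e=[22,19,-8] → ·
    (4,4)@(9, 9): e=[0,21,12] → #  [on edge]
    (5,4)@(11, 9): e=[22,25,-14] → ·
    (4,5)@(9, 11): e=[0,27,6] → #  [on edge]
    (4,6)@(9, 13): e=[0,33,0] → #  [on edge]
  covered (8 px):
    · · · · · # · · · ·
    · · · · # # · · · ·
    · · · · # · · · · ·
    · · · · # · · · · ·
    · · · · # · · · · ·
    · · · · # · · · · ·
    · · · · # · · · · ·
T1:
  2·area = 10  (B↔C swapped to make it positive)
  edge (8, 6)→(3, 6): d=(-5,0) inclusive
  edge (3, 6)→(6, 4): d=(3,-2) inclusive
  edge (6, 4)→(8, 6): d=(2,2) inclusive
    (1,0)@(3, 1): e=[25,-15,0] → ·  [on edge]
    (2,1)@(5, 3): e=[15,-5,0] → ·  [on edge]
    (2,2)@(5, 5): e=[5,1,4] → #
    (3,2)@(7, 5): e=[5,5,0] → #  [on edge]
    (4,2)@(9, 5): e=[5,9,-4] → ·
    (2,3)@(5, 7): e=[-5,7,8] → ·
    (3,3)@(7, 7): e=[-5,11,4] → ·
    (4,3)@(9, 7): e=[-5,15,0] → ·  [on edge]
    (5,4)@(11, 9): e=[-15,25,0] → ·  [on edge]
    (6,5)@(13, 11): e=[-25,35,0] → ·  [on edge]
    (7,6)@(15, 13): e=[-35,45,0] → ·  [on edge]
  covered (2 px):
    · · · · · · · · · ·
    · · · · · · · · · ·
    · · # # · · · · · ·
    · · · · · · · · · ·
    · · · · · · · · · ·
    · · · · · · · · · ·
    · · · · · · · · · ·
T2:
  2·area = 14
  edge (3, 4)→(10, 4): d=(7,0) inclusive
  edge (10, 4)→(10, 6): d=(0,2) inclusive
  edge (10, 6)→(3, 4): d=(-7,-2) inclusive
    (3,2)@(7, 5): e=[7,6,1] → #
    (4,2)@(9, 5): e=[7,2,5] → #
    (5,2)@(11, 5): e=[7,-2,9] → ·
    (3,3)@(7, 7): e=[21,6,-13] → ·
    (4,3)@(9, 7): e=[21,2,-9] → ·
  covered (2 px):
    · · · · · · · · · ·
    · · · · · · · · · ·
    · · · # # · · · · ·
    · · · · · · · · · ·
    · · · · · · · · · ·
    · · · · · · · · · ·
    · · · · · · · · · ·

Final: "outside"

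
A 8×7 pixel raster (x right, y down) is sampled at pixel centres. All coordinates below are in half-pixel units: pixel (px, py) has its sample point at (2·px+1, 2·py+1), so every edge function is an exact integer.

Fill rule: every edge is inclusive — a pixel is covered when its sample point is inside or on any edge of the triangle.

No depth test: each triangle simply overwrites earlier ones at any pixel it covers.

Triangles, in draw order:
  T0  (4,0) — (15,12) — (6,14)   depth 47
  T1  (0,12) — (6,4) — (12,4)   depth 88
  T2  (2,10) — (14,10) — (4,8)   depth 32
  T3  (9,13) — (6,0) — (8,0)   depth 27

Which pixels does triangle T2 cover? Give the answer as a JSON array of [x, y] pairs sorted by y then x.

T0:
  2·area = 130
  edge (4, 0)→(15, 12): d=(11,12) inclusive
  edge (15, 12)→(6, 14): d=(-9,2) inclusive
  edge (6, 14)→(4, 0): d=(-2,-14) inclusive
    (2,1)@(5, 3): e=[21,101,8] → #
    (3,1)@(7, 3): e=[-3,97,36] → ·
    (2,2)@(5, 5): e=[43,83,4] → #
    (3,2)@(7, 5): e=[19,79,32] → #
    (4,2)@(9, 5): e=[-5,75,60] → ·
    (2,3)@(5, 7): e=[65,65,0] → #  [on edge]
    (4,3)@(9, 7): e=[17,57,56] → #
    (5,3)@(11, 7): e=[-7,53,84] → ·
    (2,4)@(5, 9): e=[87,47,-4] → ·
    (3,4)@(7, 9): e=[63,43,24] → #
    (5,4)@(11, 9): e=[15,35,80] → #
    (6,4)@(13, 9): e=[-9,31,108] → ·
  covered (15 px):
    · · · · · · · ·
    · · # · · · · ·
    · · # # · · · ·
    · · # # # · · ·
    · · · # # # · ·
    · · · # # # # ·
    · · · # # · · ·
T1:
  2·area = 48
  edge (0, 12)→(6, 4): d=(6,-8) inclusive
  edge (6, 4)→(12, 4): d=(6,0) inclusive
  edge (12, 4)→(0, 12): d=(-12,8) inclusive
    (3,2)@(7, 5): e=[14,6,28] → #
    (4,2)@(9, 5): e=[30,6,12] → #
    (5,2)@(11, 5): e=[46,6,-4] → ·
    (2,3)@(5, 7): e=[10,18,20] → #
    (4,3)@(9, 7): e=[42,18,-12] → ·
    (1,4)@(3, 9): e=[6,30,12] → #
    (2,4)@(5, 9): e=[22,30,-4] → ·
    (3,4)@(7, 9): e=[38,30,-20] → ·
    (0,5)@(1, 11): e=[2,42,4] → #
    (1,5)@(3, 11): e=[18,42,-12] → ·
    (0,6)@(1, 13): e=[14,54,-20] → ·
  covered (6 px):
    · · · · · · · ·
    · · · · · · · ·
    · · · # # · · ·
    · · # # · · · ·
    · # · · · · · ·
    # · · · · · · ·
    · · · · · · · ·
T2:
  2·area = 24  (B↔C swapped to make it positive)
  edge (2, 10)→(4, 8): d=(2,-2) inclusive
  edge (4, 8)→(14, 10): d=(10,2) inclusive
  edge (14, 10)→(2, 10): d=(-12,0) inclusive
    (5,0)@(11, 1): e=[0,-84,108] → ·  [on edge]
    (4,1)@(9, 3): e=[0,-60,84] → ·  [on edge]
    (3,2)@(7, 5): e=[0,-36,60] → ·  [on edge]
    (2,3)@(5, 7): e=[0,-12,36] → ·  [on edge]
    (1,4)@(3, 9): e=[0,12,12] → #  [on edge]
    (2,4)@(5, 9): e=[4,8,12] → #
    (3,4)@(7, 9): e=[8,4,12] → #
    (4,4)@(9, 9): e=[12,0,12] → #  [on edge]
    (5,4)@(11, 9): e=[16,-4,12] → ·
    (0,5)@(1, 11): e=[0,36,-12] → ·  [on edge]
    (1,5)@(3, 11): e=[4,32,-12] → ·
    (2,5)@(5, 11): e=[8,28,-12] → ·
  covered (4 px):
    · · · · · · · ·
    · · · · · · · ·
    · · · · · · · ·
    · · · · · · · ·
    · # # # # · · ·
    · · · · · · · ·
    · · · · · · · ·
T3:
  2·area = 26
  edge (9, 13)→(6, 0): d=(-3,-13) inclusive
  edge (6, 0)→(8, 0): d=(2,0) inclusive
  edge (8, 0)→(9, 13): d=(1,13) inclusive
    (3,0)@(7, 1): e=[10,2,14] → #
    (4,0)@(9, 1): e=[36,2,-12] → ·
    (3,1)@(7, 3): e=[4,6,16] → #
    (4,1)@(9, 3): e=[30,6,-10] → ·
    (3,2)@(7, 5): e=[-2,10,18] → ·
    (4,6)@(9, 13): e=[0,26,0] → #  [on edge]
    (5,6)@(11, 13): e=[26,26,-26] → ·
  covered (3 px):
    · · · # · · · ·
    · · · # · · · ·
    · · · · · · · ·
    · · · · · · · ·
    · · · · · · · ·
    · · · · · · · ·
    · · · · # · · ·

Result: [[1,4],[2,4],[3,4],[4,4]]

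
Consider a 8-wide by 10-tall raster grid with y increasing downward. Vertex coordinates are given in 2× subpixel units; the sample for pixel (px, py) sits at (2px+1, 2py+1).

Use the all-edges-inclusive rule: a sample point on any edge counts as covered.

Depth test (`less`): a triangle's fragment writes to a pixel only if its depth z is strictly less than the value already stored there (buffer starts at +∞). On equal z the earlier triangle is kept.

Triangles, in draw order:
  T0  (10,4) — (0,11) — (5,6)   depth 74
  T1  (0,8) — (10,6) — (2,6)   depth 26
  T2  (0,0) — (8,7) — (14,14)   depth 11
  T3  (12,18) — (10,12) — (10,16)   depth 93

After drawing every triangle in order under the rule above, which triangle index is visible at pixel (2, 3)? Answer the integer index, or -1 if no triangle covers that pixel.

T0:
  2·area = 15
  edge (10, 4)→(0, 11): d=(-10,7) inclusive
  edge (0, 11)→(5, 6): d=(5,-5) inclusive
  edge (5, 6)→(10, 4): d=(5,-2) inclusive
    (2,3)@(5, 7): e=[5,5,5] → X
    (3,3)@(7, 7): e=[-9,15,9] → .
    (2,4)@(5, 9): e=[-15,15,15] → .
  covered (1 px):
    . . . . . . . .
    . . . . . . . .
    . . . . . . . .
    . . X . . . . .
    . . . . . . . .
    . . . . . . . .
    . . . . . . . .
    . . . . . . . .
    . . . . . . . .
    . . . . . . . .
T1:
  2·area = 16  (B↔C swapped to make it positive)
  edge (0, 8)→(2, 6): d=(2,-2) inclusive
  edge (2, 6)→(10, 6): d=(8,0) inclusive
  edge (10, 6)→(0, 8): d=(-10,2) inclusive
    (3,0)@(7, 1): e=[0,-40,56] → .  [on edge]
    (2,1)@(5, 3): e=[0,-24,40] → .  [on edge]
    (1,2)@(3, 5): e=[0,-8,24] → .  [on edge]
    (7,2)@(15, 5): e=[24,-8,0] → .  [on edge]
    (0,3)@(1, 7): e=[0,8,8] → X  [on edge]
    (1,3)@(3, 7): e=[4,8,4] → X
    (2,3)@(5, 7): e=[8,8,0] → X  [on edge]
    (3,3)@(7, 7): e=[12,8,-4] → .
    (0,4)@(1, 9): e=[4,24,-12] → .
    (1,4)@(3, 9): e=[8,24,-16] → .
    (2,4)@(5, 9): e=[12,24,-20] → .
  covered (3 px):
    . . . . . . . .
    . . . . . . . .
    . . . . . . . .
    X X X . . . . .
    . . . . . . . .
    . . . . . . . .
    . . . . . . . .
    . . . . . . . .
    . . . . . . . .
    . . . . . . . .
T2:
  2·area = 14
  edge (0, 0)→(8, 7): d=(8,7) inclusive
  edge (8, 7)→(14, 14): d=(6,7) inclusive
  edge (14, 14)→(0, 0): d=(-14,-14) inclusive
    (0,0)@(1, 1): e=[1,13,0] → X  [on edge]
    (1,0)@(3, 1): e=[-13,-1,28] → .
    (0,1)@(1, 3): e=[17,25,-28] → .
    (1,1)@(3, 3): e=[3,11,0] → X  [on edge]
    (2,1)@(5, 3): e=[-11,-3,28] → .
    (1,2)@(3, 5): e=[19,23,-28] → .
    (2,2)@(5, 5): e=[5,9,0] → X  [on edge]
    (3,2)@(7, 5): e=[-9,-5,28] → .
    (2,3)@(5, 7): e=[21,21,-28] → .
    (3,3)@(7, 7): e=[7,7,0] → X  [on edge]
    (4,3)@(9, 7): e=[-7,-7,28] → .
    (3,4)@(7, 9): e=[23,19,-28] → .
    (4,4)@(9, 9): e=[9,5,0] → X  [on edge]
    (5,5)@(11, 11): e=[11,3,0] → X  [on edge]
    (6,6)@(13, 13): e=[13,1,0] → X  [on edge]
    (7,7)@(15, 15): e=[15,-1,0] → .  [on edge]
  covered (7 px):
    X . . . . . . .
    . X . . . . . .
    . . X . . . . .
    . . . X . . . .
    . . . . X . . .
    . . . . . X . .
    . . . . . . X .
    . . . . . . . .
    . . . . . . . .
    . . . . . . . .
T3:
  2·area = 8  (B↔C swapped to make it positive)
  edge (12, 18)→(10, 16): d=(-2,-2) inclusive
  edge (10, 16)→(10, 12): d=(0,-4) inclusive
  edge (10, 12)→(12, 18): d=(2,6) inclusive
    (3,1)@(7, 3): e=[20,-12,0] → .  [on edge]
    (0,3)@(1, 7): e=[0,-36,44] → .  [on edge]
    (1,4)@(3, 9): e=[0,-28,36] → .  [on edge]
    (4,4)@(9, 9): e=[12,-4,0] → .  [on edge]
    (2,5)@(5, 11): e=[0,-20,28] → .  [on edge]
    (3,6)@(7, 13): e=[0,-12,20] → .  [on edge]
    (4,7)@(9, 15): e=[0,-4,12] → .  [on edge]
    (5,7)@(11, 15): e=[4,4,0] → X  [on edge]
    (6,7)@(13, 15): e=[8,12,-12] → .
    (5,8)@(11, 17): e=[0,4,4] → X  [on edge]
    (6,8)@(13, 17): e=[4,12,-8] → .
    (5,9)@(11, 19): e=[-4,4,8] → .
    (6,9)@(13, 19): e=[0,12,-4] → .  [on edge]
  covered (2 px):
    . . . . . . . .
    . . . . . . . .
    . . . . . . . .
    . . . . . . . .
    . . . . . . . .
    . . . . . . . .
    . . . . . . . .
    . . . . . X . .
    . . . . . X . .
    . . . . . . . .

Z-buffer (winner per pixel, '.' = empty):
  2 . . . . . . .
  . 2 . . . . . .
  . . 2 . . . . .
  1 1 1 2 . . . .
  . . . . 2 . . .
  . . . . . 2 . .
  . . . . . . 2 .
  . . . . . 3 . .
  . . . . . 3 . .
  . . . . . . . .

Final: 1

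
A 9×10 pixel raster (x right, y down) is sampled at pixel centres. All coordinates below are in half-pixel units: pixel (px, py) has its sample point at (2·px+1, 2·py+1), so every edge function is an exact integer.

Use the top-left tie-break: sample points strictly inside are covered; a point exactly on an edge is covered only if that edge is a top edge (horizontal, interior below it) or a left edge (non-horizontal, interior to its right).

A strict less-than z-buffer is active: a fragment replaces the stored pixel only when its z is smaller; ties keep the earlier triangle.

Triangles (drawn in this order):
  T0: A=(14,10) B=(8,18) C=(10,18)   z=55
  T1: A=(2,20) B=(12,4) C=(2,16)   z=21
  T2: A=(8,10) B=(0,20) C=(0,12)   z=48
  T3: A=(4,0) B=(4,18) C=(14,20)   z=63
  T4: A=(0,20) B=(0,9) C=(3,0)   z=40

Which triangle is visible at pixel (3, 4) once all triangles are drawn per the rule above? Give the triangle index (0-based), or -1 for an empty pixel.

T0:
  2·area = 16  (B↔C swapped to make it positive)
  edge (14, 10)→(10, 18): d=(-4,8) right/bottom  bias=-1
  edge (10, 18)→(8, 18): d=(-2,0) right/bottom  bias=-1
  edge (8, 18)→(14, 10): d=(6,-8) top-left  bias=+0
    (5,7)@(11, 15): e=[4,6,6] → #
    (6,7)@(13, 15): e=[-12,6,22] → ·
    (4,8)@(9, 17): e=[12,2,2] → #
    (5,8)@(11, 17): e=[-4,2,18] → ·
    (4,9)@(9, 19): e=[4,-2,14] → ·
  covered (2 px):
    · · · · · · · · ·
    · · · · · · · · ·
    · · · · · · · · ·
    · · · · · · · · ·
    · · · · · · · · ·
    · · · · · · · · ·
    · · · · · · · · ·
    · · · · · # · · ·
    · · · · # · · · ·
    · · · · · · · · ·
T1:
  2·area = 40  (B↔C swapped to make it positive)
  edge (2, 20)→(2, 16): d=(0,-4) top-left  bias=+0
  edge (2, 16)→(12, 4): d=(10,-12) top-left  bias=+0
  edge (12, 4)→(2, 20): d=(-10,16) right/bottom  bias=-1
    (3,5)@(7, 11): e=[20,10,10] → #
    (4,5)@(9, 11): e=[28,34,-22] → ·
    (2,6)@(5, 13): e=[12,6,22] → #
    (3,6)@(7, 13): e=[20,30,-10] → ·
    (1,7)@(3, 15): e=[4,2,34] → #
    (3,7)@(7, 15): e=[20,50,-30] → ·
    (1,8)@(3, 17): e=[4,22,14] → #
    (2,8)@(5, 17): e=[12,46,-18] → ·
    (1,9)@(3, 19): e=[4,42,-6] → ·
  covered (5 px):
    · · · · · · · · ·
    · · · · · · · · ·
    · · · · · · · · ·
    · · · · · · · · ·
    · · · · · · · · ·
    · · · # · · · · ·
    · · # · · · · · ·
    · # # · · · · · ·
    · # · · · · · · ·
    · · · · · · · · ·
T2:
  2·area = 64
  edge (8, 10)→(0, 20): d=(-8,10) right/bottom  bias=-1
  edge (0, 20)→(0, 12): d=(0,-8) top-left  bias=+0
  edge (0, 12)→(8, 10): d=(8,-2) top-left  bias=+0
    (2,5)@(5, 11): e=[22,40,2] → #
    (3,5)@(7, 11): e=[2,56,6] → #
    (4,5)@(9, 11): e=[-18,72,10] → ·
    (0,6)@(1, 13): e=[46,8,10] → #
    (1,6)@(3, 13): e=[26,24,14] → #
    (3,6)@(7, 13): e=[-14,56,22] → ·
    (0,7)@(1, 15): e=[30,8,26] → #
    (2,7)@(5, 15): e=[-10,40,34] → ·
    (0,8)@(1, 17): e=[14,8,42] → #
    (1,8)@(3, 17): e=[-6,24,46] → ·
    (0,9)@(1, 19): e=[-2,8,58] → ·
  covered (8 px):
    · · · · · · · · ·
    · · · · · · · · ·
    · · · · · · · · ·
    · · · · · · · · ·
    · · · · · · · · ·
    · · # # · · · · ·
    # # # · · · · · ·
    # # · · · · · · ·
    # · · · · · · · ·
    · · · · · · · · ·
T3:
  2·area = 180  (B↔C swapped to make it positive)
  edge (4, 0)→(14, 20): d=(10,20) right/bottom  bias=-1
  edge (14, 20)→(4, 18): d=(-10,-2) top-left  bias=+0
  edge (4, 18)→(4, 0): d=(0,-18) top-left  bias=+0
    (2,1)@(5, 3): e=[10,152,18] → #
    (3,1)@(7, 3): e=[-30,156,54] → ·
    (2,2)@(5, 5): e=[30,132,18] → #
    (3,2)@(7, 5): e=[-10,136,54] → ·
    (2,3)@(5, 7): e=[50,112,18] → #
    (3,3)@(7, 7): e=[10,116,54] → #
    (4,3)@(9, 7): e=[-30,120,90] → ·
    (2,4)@(5, 9): e=[70,92,18] → #
    (4,4)@(9, 9): e=[-10,100,90] → ·
    (2,5)@(5, 11): e=[90,72,18] → #
    (4,5)@(9, 11): e=[10,80,90] → #
    (5,5)@(11, 11): e=[-30,84,126] → ·
    (4,9)@(9, 19): e=[90,0,90] → #  [on edge]
  covered (23 px):
    · · · · · · · · ·
    · · # · · · · · ·
    · · # · · · · · ·
    · · # # · · · · ·
    · · # # · · · · ·
    · · # # # · · · ·
    · · # # # · · · ·
    · · # # # # · · ·
    · · # # # # · · ·
    · · · · # # # · ·
T4:
  2·area = 33
  edge (0, 20)→(0, 9): d=(0,-11) top-left  bias=+0
  edge (0, 9)→(3, 0): d=(3,-9) top-left  bias=+0
  edge (3, 0)→(0, 20): d=(-3,20) right/bottom  bias=-1
    (0,3)@(1, 7): e=[11,3,19] → #
    (1,3)@(3, 7): e=[33,21,-21] → ·
    (0,4)@(1, 9): e=[11,9,13] → #
    (1,4)@(3, 9): e=[33,27,-27] → ·
    (0,5)@(1, 11): e=[11,15,7] → #
    (1,5)@(3, 11): e=[33,33,-33] → ·
    (0,6)@(1, 13): e=[11,21,1] → #
    (1,6)@(3, 13): e=[33,39,-39] → ·
    (0,7)@(1, 15): e=[11,27,-5] → ·
  covered (4 px):
    · · · · · · · · ·
    · · · · · · · · ·
    · · · · · · · · ·
    # · · · · · · · ·
    # · · · · · · · ·
    # · · · · · · · ·
    # · · · · · · · ·
    · · · · · · · · ·
    · · · · · · · · ·
    · · · · · · · · ·

Z-buffer (winner per pixel, '.' = empty):
  . . . . . . . . .
  . . 3 . . . . . .
  . . 3 . . . . . .
  4 . 3 3 . . . . .
  4 . 3 3 . . . . .
  4 . 2 1 3 . . . .
  4 2 1 3 3 . . . .
  2 1 1 3 3 0 . . .
  2 1 3 3 0 3 . . .
  . . . . 3 3 3 . .

Final: 3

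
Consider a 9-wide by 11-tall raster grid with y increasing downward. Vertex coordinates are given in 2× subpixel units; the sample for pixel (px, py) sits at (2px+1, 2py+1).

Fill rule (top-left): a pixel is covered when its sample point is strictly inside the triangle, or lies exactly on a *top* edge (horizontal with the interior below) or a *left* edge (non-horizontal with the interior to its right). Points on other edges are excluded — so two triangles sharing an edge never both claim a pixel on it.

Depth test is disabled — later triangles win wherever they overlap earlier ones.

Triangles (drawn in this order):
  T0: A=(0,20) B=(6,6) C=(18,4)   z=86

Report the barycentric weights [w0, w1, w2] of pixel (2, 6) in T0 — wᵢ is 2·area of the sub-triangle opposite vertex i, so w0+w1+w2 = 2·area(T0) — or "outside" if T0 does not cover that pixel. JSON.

T0:
  2·area = 156
  edge (0, 20)→(6, 6): d=(6,-14) top-left  bias=+0
  edge (6, 6)→(18, 4): d=(12,-2) top-left  bias=+0
  edge (18, 4)→(0, 20): d=(-18,16) right/bottom  bias=-1
    (6,2)@(13, 5): e=[92,2,62] → X
    (7,2)@(15, 5): e=[120,6,30] → X
    (8,2)@(17, 5): e=[148,10,-2] → .
    (3,3)@(7, 7): e=[20,14,122] → X
    (4,3)@(9, 7): e=[48,18,90] → X
    (5,3)@(11, 7): e=[76,22,58] → X
    (7,3)@(15, 7): e=[132,30,-6] → .
    (2,4)@(5, 9): e=[4,34,118] → X
    (6,4)@(13, 9): e=[116,50,-10] → .
    (2,5)@(5, 11): e=[16,58,82] → X
    (5,5)@(11, 11): e=[100,70,-14] → .
    (1,6)@(3, 13): e=[0,78,78] → X  [on edge]
  covered (20 px):
    . . . . . . . . .
    . . . . . . . . .
    . . . . . . X X .
    . . . X X X X . .
    . . X X X X . . .
    . . X X X . . . .
    . X X X . . . . .
    . X X . . . . . .
    . X . . . . . . .
    X . . . . . . . .
    . . . . . . . . .

Final: [82,46,28]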